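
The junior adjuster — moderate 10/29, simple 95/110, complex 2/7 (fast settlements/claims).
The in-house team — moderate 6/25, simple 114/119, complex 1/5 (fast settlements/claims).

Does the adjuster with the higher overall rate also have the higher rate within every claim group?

Moderate: the junior adjuster 10/29 = 34.5%, the in-house team 6/25 = 24.0% → the junior adjuster
Simple: the junior adjuster 95/110 = 86.4%, the in-house team 114/119 = 95.8% → the in-house team
Complex: the junior adjuster 2/7 = 28.6%, the in-house team 1/5 = 20.0% → the junior adjuster
Overall: the junior adjuster 107/146 = 73.3%, the in-house team 121/149 = 81.2% → the in-house team
Neither sweeps: the junior adjuster wins 2 of 3 groups, the in-house team wins 1. The in-house team wins overall but not every group — no Simpson reversal.

No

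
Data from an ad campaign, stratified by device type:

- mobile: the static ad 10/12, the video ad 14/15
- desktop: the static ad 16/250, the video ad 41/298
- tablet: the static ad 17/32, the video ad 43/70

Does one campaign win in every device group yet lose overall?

Mobile: the static ad 10/12 = 83.3%, the video ad 14/15 = 93.3% → the video ad
Desktop: the static ad 16/250 = 6.4%, the video ad 41/298 = 13.8% → the video ad
Tablet: the static ad 17/32 = 53.1%, the video ad 43/70 = 61.4% → the video ad
Overall: the static ad 43/294 = 14.6%, the video ad 98/383 = 25.6% → the video ad
The video ad wins overall and in every device group — no reversal.

No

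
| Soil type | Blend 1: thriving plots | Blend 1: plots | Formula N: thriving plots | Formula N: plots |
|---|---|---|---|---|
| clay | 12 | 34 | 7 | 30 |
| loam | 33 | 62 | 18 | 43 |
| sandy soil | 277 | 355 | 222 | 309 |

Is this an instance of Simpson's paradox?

Clay: Blend 1 12/34 = 35.3%, Formula N 7/30 = 23.3% → Blend 1
Loam: Blend 1 33/62 = 53.2%, Formula N 18/43 = 41.9% → Blend 1
Sandy soil: Blend 1 277/355 = 78.0%, Formula N 222/309 = 71.8% → Blend 1
Overall: Blend 1 322/451 = 71.4%, Formula N 247/382 = 64.7% → Blend 1
Blend 1 wins overall and in every soil group — no reversal.

No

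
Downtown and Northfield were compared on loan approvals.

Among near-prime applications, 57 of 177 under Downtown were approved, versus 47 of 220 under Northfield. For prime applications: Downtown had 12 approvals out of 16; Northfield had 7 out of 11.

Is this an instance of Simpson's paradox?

Near-prime: Downtown 57/177 = 32.2%, Northfield 47/220 = 21.4% → Downtown
Prime: Downtown 12/16 = 75.0%, Northfield 7/11 = 63.6% → Downtown
Overall: Downtown 69/193 = 35.8%, Northfield 54/231 = 23.4% → Downtown
Downtown wins overall and in every credit group — no reversal.

No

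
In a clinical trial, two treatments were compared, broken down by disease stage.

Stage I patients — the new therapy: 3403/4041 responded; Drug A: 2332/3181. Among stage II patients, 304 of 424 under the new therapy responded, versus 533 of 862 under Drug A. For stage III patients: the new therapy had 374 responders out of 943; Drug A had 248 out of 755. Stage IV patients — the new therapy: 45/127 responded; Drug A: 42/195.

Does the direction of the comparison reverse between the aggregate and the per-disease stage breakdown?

Stage I: the new therapy 3403/4041 = 84.2%, Drug A 2332/3181 = 73.3% → the new therapy
Stage II: the new therapy 304/424 = 71.7%, Drug A 533/862 = 61.8% → the new therapy
Stage III: the new therapy 374/943 = 39.7%, Drug A 248/755 = 32.8% → the new therapy
Stage IV: the new therapy 45/127 = 35.4%, Drug A 42/195 = 21.5% → the new therapy
Overall: the new therapy 4126/5535 = 74.5%, Drug A 3155/4993 = 63.2% → the new therapy
The new therapy wins overall and in every disease group — no reversal.

No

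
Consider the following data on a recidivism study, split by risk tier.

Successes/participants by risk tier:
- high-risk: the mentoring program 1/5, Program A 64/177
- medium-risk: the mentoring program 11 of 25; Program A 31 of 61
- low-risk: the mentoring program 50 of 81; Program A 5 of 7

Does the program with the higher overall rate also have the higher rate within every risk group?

No

High-risk: the mentoring program 1/5 = 20.0%, Program A 64/177 = 36.2% → Program A
Medium-risk: the mentoring program 11/25 = 44.0%, Program A 31/61 = 50.8% → Program A
Low-risk: the mentoring program 50/81 = 61.7%, Program A 5/7 = 71.4% → Program A
Overall: the mentoring program 62/111 = 55.9%, Program A 100/245 = 40.8% → the mentoring program
Program A wins each risk group but the mentoring program wins overall — the comparison reverses. Program A's participants skew toward high-risk, which has a lower base rate.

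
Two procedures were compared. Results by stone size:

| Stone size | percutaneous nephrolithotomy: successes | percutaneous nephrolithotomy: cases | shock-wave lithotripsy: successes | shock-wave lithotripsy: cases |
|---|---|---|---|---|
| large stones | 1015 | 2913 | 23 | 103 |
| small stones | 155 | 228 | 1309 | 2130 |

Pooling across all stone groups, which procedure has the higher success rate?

Large stones: percutaneous nephrolithotomy 1015/2913 = 34.8%, shock-wave lithotripsy 23/103 = 22.3% → percutaneous nephrolithotomy
Small stones: percutaneous nephrolithotomy 155/228 = 68.0%, shock-wave lithotripsy 1309/2130 = 61.5% → percutaneous nephrolithotomy
Overall: percutaneous nephrolithotomy 1170/3141 = 37.2%, shock-wave lithotripsy 1332/2233 = 59.7% → shock-wave lithotripsy
(Percutaneous nephrolithotomy wins every stone group but shock-wave lithotripsy wins overall — percutaneous nephrolithotomy's cases skew toward the low-rate large stones group.)

shock-wave lithotripsy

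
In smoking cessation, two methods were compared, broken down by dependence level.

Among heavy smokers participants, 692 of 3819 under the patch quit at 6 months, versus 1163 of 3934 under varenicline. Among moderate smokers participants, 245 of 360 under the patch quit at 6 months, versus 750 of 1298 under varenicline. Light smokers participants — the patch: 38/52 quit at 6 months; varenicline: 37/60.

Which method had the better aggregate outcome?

Heavy smokers: the patch 692/3819 = 18.1%, varenicline 1163/3934 = 29.6% → varenicline
Moderate smokers: the patch 245/360 = 68.1%, varenicline 750/1298 = 57.8% → the patch
Light smokers: the patch 38/52 = 73.1%, varenicline 37/60 = 61.7% → the patch
Overall: the patch 975/4231 = 23.0%, varenicline 1950/5292 = 36.8% → varenicline
(Neither sweeps every dependence group, but varenicline has the higher pooled rate.)

varenicline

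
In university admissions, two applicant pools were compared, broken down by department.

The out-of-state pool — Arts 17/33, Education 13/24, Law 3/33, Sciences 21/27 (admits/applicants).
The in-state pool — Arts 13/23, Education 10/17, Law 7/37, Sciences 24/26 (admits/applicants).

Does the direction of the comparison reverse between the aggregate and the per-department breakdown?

No

Arts: the out-of-state pool 17/33 = 51.5%, the in-state pool 13/23 = 56.5% → the in-state pool
Education: the out-of-state pool 13/24 = 54.2%, the in-state pool 10/17 = 58.8% → the in-state pool
Law: the out-of-state pool 3/33 = 9.1%, the in-state pool 7/37 = 18.9% → the in-state pool
Sciences: the out-of-state pool 21/27 = 77.8%, the in-state pool 24/26 = 92.3% → the in-state pool
Overall: the out-of-state pool 54/117 = 46.2%, the in-state pool 54/103 = 52.4% → the in-state pool
The in-state pool wins overall and in every department group — no reversal.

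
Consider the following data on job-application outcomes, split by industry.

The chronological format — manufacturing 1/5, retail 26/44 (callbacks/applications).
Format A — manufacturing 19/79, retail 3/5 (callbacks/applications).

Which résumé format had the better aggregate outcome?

Manufacturing: the chronological format 1/5 = 20.0%, Format A 19/79 = 24.1% → Format A
Retail: the chronological format 26/44 = 59.1%, Format A 3/5 = 60.0% → Format A
Overall: the chronological format 27/49 = 55.1%, Format A 22/84 = 26.2% → the chronological format
(Format A wins every industry group but the chronological format wins overall — Format A's applications skew toward the low-rate manufacturing group.)

the chronological format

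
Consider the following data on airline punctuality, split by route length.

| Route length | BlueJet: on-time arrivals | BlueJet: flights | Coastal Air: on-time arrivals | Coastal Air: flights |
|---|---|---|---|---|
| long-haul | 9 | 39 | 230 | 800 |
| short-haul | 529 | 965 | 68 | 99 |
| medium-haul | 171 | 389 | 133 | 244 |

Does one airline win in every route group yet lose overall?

Long-haul: BlueJet 9/39 = 23.1%, Coastal Air 230/800 = 28.8% → Coastal Air
Short-haul: BlueJet 529/965 = 54.8%, Coastal Air 68/99 = 68.7% → Coastal Air
Medium-haul: BlueJet 171/389 = 44.0%, Coastal Air 133/244 = 54.5% → Coastal Air
Overall: BlueJet 709/1393 = 50.9%, Coastal Air 431/1143 = 37.7% → BlueJet
Coastal Air wins each route group but BlueJet wins overall — the comparison reverses. Coastal Air's flights skew toward long-haul, which has a lower base rate.

Yes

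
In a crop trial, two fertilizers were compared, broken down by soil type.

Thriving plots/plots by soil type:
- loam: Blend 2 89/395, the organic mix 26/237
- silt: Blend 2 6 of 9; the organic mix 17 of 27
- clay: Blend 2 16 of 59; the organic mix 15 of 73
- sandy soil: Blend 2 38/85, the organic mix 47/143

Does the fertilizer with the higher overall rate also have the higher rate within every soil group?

Loam: Blend 2 89/395 = 22.5%, the organic mix 26/237 = 11.0% → Blend 2
Silt: Blend 2 6/9 = 66.7%, the organic mix 17/27 = 63.0% → Blend 2
Clay: Blend 2 16/59 = 27.1%, the organic mix 15/73 = 20.5% → Blend 2
Sandy soil: Blend 2 38/85 = 44.7%, the organic mix 47/143 = 32.9% → Blend 2
Overall: Blend 2 149/548 = 27.2%, the organic mix 105/480 = 21.9% → Blend 2
Blend 2 wins overall and in every soil group — no reversal.

Yes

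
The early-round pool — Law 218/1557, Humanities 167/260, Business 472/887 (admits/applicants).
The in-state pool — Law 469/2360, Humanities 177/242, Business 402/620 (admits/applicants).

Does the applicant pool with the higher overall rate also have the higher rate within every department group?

Yes

Law: the early-round pool 218/1557 = 14.0%, the in-state pool 469/2360 = 19.9% → the in-state pool
Humanities: the early-round pool 167/260 = 64.2%, the in-state pool 177/242 = 73.1% → the in-state pool
Business: the early-round pool 472/887 = 53.2%, the in-state pool 402/620 = 64.8% → the in-state pool
Overall: the early-round pool 857/2704 = 31.7%, the in-state pool 1048/3222 = 32.5% → the in-state pool
The in-state pool wins overall and in every department group — no reversal.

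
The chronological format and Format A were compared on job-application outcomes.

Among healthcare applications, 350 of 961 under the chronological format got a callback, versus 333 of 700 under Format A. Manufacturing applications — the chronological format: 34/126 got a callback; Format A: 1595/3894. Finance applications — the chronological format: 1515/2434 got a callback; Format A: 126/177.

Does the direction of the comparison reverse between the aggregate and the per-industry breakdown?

Healthcare: the chronological format 350/961 = 36.4%, Format A 333/700 = 47.6% → Format A
Manufacturing: the chronological format 34/126 = 27.0%, Format A 1595/3894 = 41.0% → Format A
Finance: the chronological format 1515/2434 = 62.2%, Format A 126/177 = 71.2% → Format A
Overall: the chronological format 1899/3521 = 53.9%, Format A 2054/4771 = 43.1% → the chronological format
Format A wins each industry group but the chronological format wins overall — the comparison reverses. Format A's applications skew toward manufacturing, which has a lower base rate.

Yes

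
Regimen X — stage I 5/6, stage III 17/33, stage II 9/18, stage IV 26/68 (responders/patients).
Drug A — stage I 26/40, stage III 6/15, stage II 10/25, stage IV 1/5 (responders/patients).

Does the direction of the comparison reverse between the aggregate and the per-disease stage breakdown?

Stage I: Regimen X 5/6 = 83.3%, Drug A 26/40 = 65.0% → Regimen X
Stage III: Regimen X 17/33 = 51.5%, Drug A 6/15 = 40.0% → Regimen X
Stage II: Regimen X 9/18 = 50.0%, Drug A 10/25 = 40.0% → Regimen X
Stage IV: Regimen X 26/68 = 38.2%, Drug A 1/5 = 20.0% → Regimen X
Overall: Regimen X 57/125 = 45.6%, Drug A 43/85 = 50.6% → Drug A
Regimen X wins each disease group but Drug A wins overall — the comparison reverses. Regimen X's patients skew toward stage IV, which has a lower base rate.

Yes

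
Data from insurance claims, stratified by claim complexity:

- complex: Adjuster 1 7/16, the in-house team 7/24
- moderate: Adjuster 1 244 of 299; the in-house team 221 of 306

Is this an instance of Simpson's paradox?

No

Complex: Adjuster 1 7/16 = 43.8%, the in-house team 7/24 = 29.2% → Adjuster 1
Moderate: Adjuster 1 244/299 = 81.6%, the in-house team 221/306 = 72.2% → Adjuster 1
Overall: Adjuster 1 251/315 = 79.7%, the in-house team 228/330 = 69.1% → Adjuster 1
Adjuster 1 wins overall and in every claim group — no reversal.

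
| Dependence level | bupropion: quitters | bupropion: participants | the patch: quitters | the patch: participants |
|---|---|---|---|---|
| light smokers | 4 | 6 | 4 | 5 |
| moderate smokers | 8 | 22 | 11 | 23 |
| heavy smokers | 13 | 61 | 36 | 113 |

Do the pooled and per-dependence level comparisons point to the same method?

Light smokers: bupropion 4/6 = 66.7%, the patch 4/5 = 80.0% → the patch
Moderate smokers: bupropion 8/22 = 36.4%, the patch 11/23 = 47.8% → the patch
Heavy smokers: bupropion 13/61 = 21.3%, the patch 36/113 = 31.9% → the patch
Overall: bupropion 25/89 = 28.1%, the patch 51/141 = 36.2% → the patch
The patch wins overall and in every dependence group — no reversal.

Yes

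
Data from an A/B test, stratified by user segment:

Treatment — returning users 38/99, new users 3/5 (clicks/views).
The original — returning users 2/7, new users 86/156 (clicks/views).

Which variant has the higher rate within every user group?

Returning users: Treatment 38/99 = 38.4%, the original 2/7 = 28.6% → Treatment
New users: Treatment 3/5 = 60.0%, the original 86/156 = 55.1% → Treatment
Treatment has the higher rate in both groups.

Treatment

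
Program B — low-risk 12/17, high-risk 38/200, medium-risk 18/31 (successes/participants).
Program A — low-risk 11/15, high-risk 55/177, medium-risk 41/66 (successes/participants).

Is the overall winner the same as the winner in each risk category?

Yes

Low-risk: Program B 12/17 = 70.6%, Program A 11/15 = 73.3% → Program A
High-risk: Program B 38/200 = 19.0%, Program A 55/177 = 31.1% → Program A
Medium-risk: Program B 18/31 = 58.1%, Program A 41/66 = 62.1% → Program A
Overall: Program B 68/248 = 27.4%, Program A 107/258 = 41.5% → Program A
Program A wins overall and in every risk group — no reversal.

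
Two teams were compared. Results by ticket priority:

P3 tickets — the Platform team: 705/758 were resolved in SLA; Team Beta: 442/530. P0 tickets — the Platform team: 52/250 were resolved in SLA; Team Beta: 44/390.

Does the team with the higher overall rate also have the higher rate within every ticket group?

Yes

P3: the Platform team 705/758 = 93.0%, Team Beta 442/530 = 83.4% → the Platform team
P0: the Platform team 52/250 = 20.8%, Team Beta 44/390 = 11.3% → the Platform team
Overall: the Platform team 757/1008 = 75.1%, Team Beta 486/920 = 52.8% → the Platform team
The Platform team wins overall and in every ticket group — no reversal.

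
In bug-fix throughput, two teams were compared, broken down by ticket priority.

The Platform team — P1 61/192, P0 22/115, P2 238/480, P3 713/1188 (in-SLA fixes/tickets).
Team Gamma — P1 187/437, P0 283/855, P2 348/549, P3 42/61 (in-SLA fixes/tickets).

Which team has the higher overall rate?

the Platform team

P1: the Platform team 61/192 = 31.8%, Team Gamma 187/437 = 42.8% → Team Gamma
P0: the Platform team 22/115 = 19.1%, Team Gamma 283/855 = 33.1% → Team Gamma
P2: the Platform team 238/480 = 49.6%, Team Gamma 348/549 = 63.4% → Team Gamma
P3: the Platform team 713/1188 = 60.0%, Team Gamma 42/61 = 68.9% → Team Gamma
Overall: the Platform team 1034/1975 = 52.4%, Team Gamma 860/1902 = 45.2% → the Platform team
(Team Gamma wins every ticket group but the Platform team wins overall — Team Gamma's tickets skew toward the low-rate P0 group.)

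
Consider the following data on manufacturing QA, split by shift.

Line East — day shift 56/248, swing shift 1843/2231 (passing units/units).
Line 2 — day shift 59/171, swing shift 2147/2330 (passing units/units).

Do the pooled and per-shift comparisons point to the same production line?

Day shift: Line East 56/248 = 22.6%, Line 2 59/171 = 34.5% → Line 2
Swing shift: Line East 1843/2231 = 82.6%, Line 2 2147/2330 = 92.1% → Line 2
Overall: Line East 1899/2479 = 76.6%, Line 2 2206/2501 = 88.2% → Line 2
Line 2 wins overall and in every shift group — no reversal.

Yes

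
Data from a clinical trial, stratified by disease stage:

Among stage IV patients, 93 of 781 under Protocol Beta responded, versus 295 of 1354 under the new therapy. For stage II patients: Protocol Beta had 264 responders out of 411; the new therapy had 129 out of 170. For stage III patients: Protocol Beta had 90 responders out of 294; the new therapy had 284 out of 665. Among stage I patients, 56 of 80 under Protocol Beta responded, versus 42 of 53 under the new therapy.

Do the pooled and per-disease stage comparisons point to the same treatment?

Yes

Stage IV: Protocol Beta 93/781 = 11.9%, the new therapy 295/1354 = 21.8% → the new therapy
Stage II: Protocol Beta 264/411 = 64.2%, the new therapy 129/170 = 75.9% → the new therapy
Stage III: Protocol Beta 90/294 = 30.6%, the new therapy 284/665 = 42.7% → the new therapy
Stage I: Protocol Beta 56/80 = 70.0%, the new therapy 42/53 = 79.2% → the new therapy
Overall: Protocol Beta 503/1566 = 32.1%, the new therapy 750/2242 = 33.5% → the new therapy
The new therapy wins overall and in every disease group — no reversal.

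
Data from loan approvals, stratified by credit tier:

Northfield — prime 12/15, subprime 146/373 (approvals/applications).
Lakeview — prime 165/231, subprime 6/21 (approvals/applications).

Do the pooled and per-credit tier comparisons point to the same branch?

Prime: Northfield 12/15 = 80.0%, Lakeview 165/231 = 71.4% → Northfield
Subprime: Northfield 146/373 = 39.1%, Lakeview 6/21 = 28.6% → Northfield
Overall: Northfield 158/388 = 40.7%, Lakeview 171/252 = 67.9% → Lakeview
Northfield wins each credit group but Lakeview wins overall — the comparison reverses. Northfield's applications skew toward subprime, which has a lower base rate.

No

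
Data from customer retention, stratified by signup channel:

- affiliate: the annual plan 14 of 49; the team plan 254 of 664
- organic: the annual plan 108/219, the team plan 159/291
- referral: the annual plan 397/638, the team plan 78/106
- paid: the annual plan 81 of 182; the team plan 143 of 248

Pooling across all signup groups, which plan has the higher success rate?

Affiliate: the annual plan 14/49 = 28.6%, the team plan 254/664 = 38.3% → the team plan
Organic: the annual plan 108/219 = 49.3%, the team plan 159/291 = 54.6% → the team plan
Referral: the annual plan 397/638 = 62.2%, the team plan 78/106 = 73.6% → the team plan
Paid: the annual plan 81/182 = 44.5%, the team plan 143/248 = 57.7% → the team plan
Overall: the annual plan 600/1088 = 55.1%, the team plan 634/1309 = 48.4% → the annual plan
(The team plan wins every signup group but the annual plan wins overall — the team plan's customers skew toward the low-rate affiliate group.)

the annual plan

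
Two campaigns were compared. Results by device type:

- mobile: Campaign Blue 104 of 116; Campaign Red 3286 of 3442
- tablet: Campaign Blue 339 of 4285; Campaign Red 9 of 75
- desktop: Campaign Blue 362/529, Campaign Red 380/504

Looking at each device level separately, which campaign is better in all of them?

Mobile: Campaign Blue 104/116 = 89.7%, Campaign Red 3286/3442 = 95.5% → Campaign Red
Tablet: Campaign Blue 339/4285 = 7.9%, Campaign Red 9/75 = 12.0% → Campaign Red
Desktop: Campaign Blue 362/529 = 68.4%, Campaign Red 380/504 = 75.4% → Campaign Red
Campaign Red has the higher rate in all 3 groups.

Campaign Red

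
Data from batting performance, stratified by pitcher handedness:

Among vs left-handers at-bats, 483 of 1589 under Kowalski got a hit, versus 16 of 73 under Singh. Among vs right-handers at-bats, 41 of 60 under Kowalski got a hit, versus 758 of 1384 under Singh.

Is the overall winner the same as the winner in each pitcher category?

No

Vs left-handers: Kowalski 483/1589 = 30.4%, Singh 16/73 = 21.9% → Kowalski
Vs right-handers: Kowalski 41/60 = 68.3%, Singh 758/1384 = 54.8% → Kowalski
Overall: Kowalski 524/1649 = 31.8%, Singh 774/1457 = 53.1% → Singh
Kowalski wins each pitcher group but Singh wins overall — the comparison reverses. Kowalski's at-bats skew toward vs left-handers, which has a lower base rate.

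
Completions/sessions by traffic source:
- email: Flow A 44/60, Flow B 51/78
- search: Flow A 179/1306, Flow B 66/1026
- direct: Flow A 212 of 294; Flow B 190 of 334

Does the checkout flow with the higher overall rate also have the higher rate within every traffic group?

Email: Flow A 44/60 = 73.3%, Flow B 51/78 = 65.4% → Flow A
Search: Flow A 179/1306 = 13.7%, Flow B 66/1026 = 6.4% → Flow A
Direct: Flow A 212/294 = 72.1%, Flow B 190/334 = 56.9% → Flow A
Overall: Flow A 435/1660 = 26.2%, Flow B 307/1438 = 21.3% → Flow A
Flow A wins overall and in every traffic group — no reversal.

Yes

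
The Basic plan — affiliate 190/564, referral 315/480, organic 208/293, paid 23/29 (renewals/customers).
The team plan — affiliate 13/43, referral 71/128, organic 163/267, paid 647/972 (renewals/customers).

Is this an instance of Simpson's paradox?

Yes

Affiliate: the Basic plan 190/564 = 33.7%, the team plan 13/43 = 30.2% → the Basic plan
Referral: the Basic plan 315/480 = 65.6%, the team plan 71/128 = 55.5% → the Basic plan
Organic: the Basic plan 208/293 = 71.0%, the team plan 163/267 = 61.0% → the Basic plan
Paid: the Basic plan 23/29 = 79.3%, the team plan 647/972 = 66.6% → the Basic plan
Overall: the Basic plan 736/1366 = 53.9%, the team plan 894/1410 = 63.4% → the team plan
The Basic plan wins each signup group but the team plan wins overall — the comparison reverses. The Basic plan's customers skew toward affiliate, which has a lower base rate.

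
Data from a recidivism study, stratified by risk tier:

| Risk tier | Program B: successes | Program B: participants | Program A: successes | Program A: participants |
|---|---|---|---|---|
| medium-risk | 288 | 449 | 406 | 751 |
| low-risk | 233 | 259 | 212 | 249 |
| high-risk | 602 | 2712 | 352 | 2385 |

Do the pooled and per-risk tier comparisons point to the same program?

Yes

Medium-risk: Program B 288/449 = 64.1%, Program A 406/751 = 54.1% → Program B
Low-risk: Program B 233/259 = 90.0%, Program A 212/249 = 85.1% → Program B
High-risk: Program B 602/2712 = 22.2%, Program A 352/2385 = 14.8% → Program B
Overall: Program B 1123/3420 = 32.8%, Program A 970/3385 = 28.7% → Program B
Program B wins overall and in every risk group — no reversal.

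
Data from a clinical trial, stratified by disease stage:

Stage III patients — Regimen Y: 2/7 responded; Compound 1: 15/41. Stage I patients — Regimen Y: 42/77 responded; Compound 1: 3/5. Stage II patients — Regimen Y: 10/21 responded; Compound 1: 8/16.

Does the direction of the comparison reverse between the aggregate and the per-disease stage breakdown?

Yes

Stage III: Regimen Y 2/7 = 28.6%, Compound 1 15/41 = 36.6% → Compound 1
Stage I: Regimen Y 42/77 = 54.5%, Compound 1 3/5 = 60.0% → Compound 1
Stage II: Regimen Y 10/21 = 47.6%, Compound 1 8/16 = 50.0% → Compound 1
Overall: Regimen Y 54/105 = 51.4%, Compound 1 26/62 = 41.9% → Regimen Y
Compound 1 wins each disease group but Regimen Y wins overall — the comparison reverses. Compound 1's patients skew toward stage III, which has a lower base rate.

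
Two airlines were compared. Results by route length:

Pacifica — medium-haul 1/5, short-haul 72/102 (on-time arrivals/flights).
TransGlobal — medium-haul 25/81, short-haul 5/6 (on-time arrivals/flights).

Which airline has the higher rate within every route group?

TransGlobal

Medium-haul: Pacifica 1/5 = 20.0%, TransGlobal 25/81 = 30.9% → TransGlobal
Short-haul: Pacifica 72/102 = 70.6%, TransGlobal 5/6 = 83.3% → TransGlobal
TransGlobal has the higher rate in both groups.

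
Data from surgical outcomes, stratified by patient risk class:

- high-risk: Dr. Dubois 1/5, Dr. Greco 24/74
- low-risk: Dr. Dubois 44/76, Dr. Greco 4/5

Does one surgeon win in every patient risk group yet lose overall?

Yes

High-risk: Dr. Dubois 1/5 = 20.0%, Dr. Greco 24/74 = 32.4% → Dr. Greco
Low-risk: Dr. Dubois 44/76 = 57.9%, Dr. Greco 4/5 = 80.0% → Dr. Greco
Overall: Dr. Dubois 45/81 = 55.6%, Dr. Greco 28/79 = 35.4% → Dr. Dubois
Dr. Greco wins each patient risk group but Dr. Dubois wins overall — the comparison reverses. Dr. Greco's operations skew toward high-risk, which has a lower base rate.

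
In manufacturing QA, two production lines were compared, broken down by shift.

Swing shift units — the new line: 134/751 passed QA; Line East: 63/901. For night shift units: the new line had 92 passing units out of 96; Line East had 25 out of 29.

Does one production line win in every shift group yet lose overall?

Swing shift: the new line 134/751 = 17.8%, Line East 63/901 = 7.0% → the new line
Night shift: the new line 92/96 = 95.8%, Line East 25/29 = 86.2% → the new line
Overall: the new line 226/847 = 26.7%, Line East 88/930 = 9.5% → the new line
The new line wins overall and in every shift group — no reversal.

No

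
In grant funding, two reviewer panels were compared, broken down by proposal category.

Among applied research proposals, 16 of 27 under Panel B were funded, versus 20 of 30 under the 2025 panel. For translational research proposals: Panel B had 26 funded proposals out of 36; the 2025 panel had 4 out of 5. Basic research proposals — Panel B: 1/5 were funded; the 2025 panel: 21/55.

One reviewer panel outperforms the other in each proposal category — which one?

the 2025 panel

Applied research: Panel B 16/27 = 59.3%, the 2025 panel 20/30 = 66.7% → the 2025 panel
Translational research: Panel B 26/36 = 72.2%, the 2025 panel 4/5 = 80.0% → the 2025 panel
Basic research: Panel B 1/5 = 20.0%, the 2025 panel 21/55 = 38.2% → the 2025 panel
The 2025 panel has the higher rate in all 3 groups.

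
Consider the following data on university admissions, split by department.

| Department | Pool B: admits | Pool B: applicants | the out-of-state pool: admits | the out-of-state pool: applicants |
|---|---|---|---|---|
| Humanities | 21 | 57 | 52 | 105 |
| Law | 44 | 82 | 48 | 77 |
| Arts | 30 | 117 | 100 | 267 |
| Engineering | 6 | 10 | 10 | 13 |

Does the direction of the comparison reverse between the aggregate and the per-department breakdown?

Humanities: Pool B 21/57 = 36.8%, the out-of-state pool 52/105 = 49.5% → the out-of-state pool
Law: Pool B 44/82 = 53.7%, the out-of-state pool 48/77 = 62.3% → the out-of-state pool
Arts: Pool B 30/117 = 25.6%, the out-of-state pool 100/267 = 37.5% → the out-of-state pool
Engineering: Pool B 6/10 = 60.0%, the out-of-state pool 10/13 = 76.9% → the out-of-state pool
Overall: Pool B 101/266 = 38.0%, the out-of-state pool 210/462 = 45.5% → the out-of-state pool
The out-of-state pool wins overall and in every department group — no reversal.

No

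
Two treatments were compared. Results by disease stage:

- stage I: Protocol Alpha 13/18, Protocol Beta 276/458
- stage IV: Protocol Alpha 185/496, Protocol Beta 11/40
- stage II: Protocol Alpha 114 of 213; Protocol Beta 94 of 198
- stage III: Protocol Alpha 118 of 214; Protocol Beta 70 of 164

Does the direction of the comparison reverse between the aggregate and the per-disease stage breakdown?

Yes

Stage I: Protocol Alpha 13/18 = 72.2%, Protocol Beta 276/458 = 60.3% → Protocol Alpha
Stage IV: Protocol Alpha 185/496 = 37.3%, Protocol Beta 11/40 = 27.5% → Protocol Alpha
Stage II: Protocol Alpha 114/213 = 53.5%, Protocol Beta 94/198 = 47.5% → Protocol Alpha
Stage III: Protocol Alpha 118/214 = 55.1%, Protocol Beta 70/164 = 42.7% → Protocol Alpha
Overall: Protocol Alpha 430/941 = 45.7%, Protocol Beta 451/860 = 52.4% → Protocol Beta
Protocol Alpha wins each disease group but Protocol Beta wins overall — the comparison reverses. Protocol Alpha's patients skew toward stage IV, which has a lower base rate.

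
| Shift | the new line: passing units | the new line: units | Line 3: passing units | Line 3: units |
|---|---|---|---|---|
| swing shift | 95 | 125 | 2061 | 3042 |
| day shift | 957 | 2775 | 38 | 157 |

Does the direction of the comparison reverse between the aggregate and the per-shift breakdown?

Yes

Swing shift: the new line 95/125 = 76.0%, Line 3 2061/3042 = 67.8% → the new line
Day shift: the new line 957/2775 = 34.5%, Line 3 38/157 = 24.2% → the new line
Overall: the new line 1052/2900 = 36.3%, Line 3 2099/3199 = 65.6% → Line 3
The new line wins each shift group but Line 3 wins overall — the comparison reverses. The new line's units skew toward day shift, which has a lower base rate.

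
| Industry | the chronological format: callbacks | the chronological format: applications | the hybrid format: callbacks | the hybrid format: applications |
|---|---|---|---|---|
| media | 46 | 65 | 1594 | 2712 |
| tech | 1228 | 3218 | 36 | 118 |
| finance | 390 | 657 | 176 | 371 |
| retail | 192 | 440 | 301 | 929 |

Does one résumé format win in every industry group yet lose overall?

Media: the chronological format 46/65 = 70.8%, the hybrid format 1594/2712 = 58.8% → the chronological format
Tech: the chronological format 1228/3218 = 38.2%, the hybrid format 36/118 = 30.5% → the chronological format
Finance: the chronological format 390/657 = 59.4%, the hybrid format 176/371 = 47.4% → the chronological format
Retail: the chronological format 192/440 = 43.6%, the hybrid format 301/929 = 32.4% → the chronological format
Overall: the chronological format 1856/4380 = 42.4%, the hybrid format 2107/4130 = 51.0% → the hybrid format
The chronological format wins each industry group but the hybrid format wins overall — the comparison reverses. The chronological format's applications skew toward tech, which has a lower base rate.

Yes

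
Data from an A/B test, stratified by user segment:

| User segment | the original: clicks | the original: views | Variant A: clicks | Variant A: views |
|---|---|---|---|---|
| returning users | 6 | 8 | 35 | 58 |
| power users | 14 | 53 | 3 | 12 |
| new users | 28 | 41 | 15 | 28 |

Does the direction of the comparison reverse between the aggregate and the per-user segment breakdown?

Yes

Returning users: the original 6/8 = 75.0%, Variant A 35/58 = 60.3% → the original
Power users: the original 14/53 = 26.4%, Variant A 3/12 = 25.0% → the original
New users: the original 28/41 = 68.3%, Variant A 15/28 = 53.6% → the original
Overall: the original 48/102 = 47.1%, Variant A 53/98 = 54.1% → Variant A
The original wins each user group but Variant A wins overall — the comparison reverses. The original's views skew toward power users, which has a lower base rate.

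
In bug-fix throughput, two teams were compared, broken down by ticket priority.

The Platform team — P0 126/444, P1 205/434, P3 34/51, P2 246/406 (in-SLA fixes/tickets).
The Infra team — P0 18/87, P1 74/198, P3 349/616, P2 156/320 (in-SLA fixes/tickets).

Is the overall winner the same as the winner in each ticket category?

No

P0: the Platform team 126/444 = 28.4%, the Infra team 18/87 = 20.7% → the Platform team
P1: the Platform team 205/434 = 47.2%, the Infra team 74/198 = 37.4% → the Platform team
P3: the Platform team 34/51 = 66.7%, the Infra team 349/616 = 56.7% → the Platform team
P2: the Platform team 246/406 = 60.6%, the Infra team 156/320 = 48.8% → the Platform team
Overall: the Platform team 611/1335 = 45.8%, the Infra team 597/1221 = 48.9% → the Infra team
The Platform team wins each ticket group but the Infra team wins overall — the comparison reverses. The Platform team's tickets skew toward P0, which has a lower base rate.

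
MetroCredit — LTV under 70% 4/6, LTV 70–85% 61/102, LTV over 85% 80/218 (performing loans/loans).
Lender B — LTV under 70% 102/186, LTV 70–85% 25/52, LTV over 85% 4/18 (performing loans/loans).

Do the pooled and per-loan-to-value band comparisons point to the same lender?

No

LTV under 70%: MetroCredit 4/6 = 66.7%, Lender B 102/186 = 54.8% → MetroCredit
LTV 70–85%: MetroCredit 61/102 = 59.8%, Lender B 25/52 = 48.1% → MetroCredit
LTV over 85%: MetroCredit 80/218 = 36.7%, Lender B 4/18 = 22.2% → MetroCredit
Overall: MetroCredit 145/326 = 44.5%, Lender B 131/256 = 51.2% → Lender B
MetroCredit wins each loan-to-value group but Lender B wins overall — the comparison reverses. MetroCredit's loans skew toward LTV over 85%, which has a lower base rate.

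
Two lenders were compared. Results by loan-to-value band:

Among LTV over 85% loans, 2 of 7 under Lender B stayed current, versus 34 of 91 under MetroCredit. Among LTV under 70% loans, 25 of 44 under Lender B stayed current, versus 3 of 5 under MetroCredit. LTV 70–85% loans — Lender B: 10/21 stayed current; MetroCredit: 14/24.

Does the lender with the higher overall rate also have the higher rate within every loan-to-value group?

No

LTV over 85%: Lender B 2/7 = 28.6%, MetroCredit 34/91 = 37.4% → MetroCredit
LTV under 70%: Lender B 25/44 = 56.8%, MetroCredit 3/5 = 60.0% → MetroCredit
LTV 70–85%: Lender B 10/21 = 47.6%, MetroCredit 14/24 = 58.3% → MetroCredit
Overall: Lender B 37/72 = 51.4%, MetroCredit 51/120 = 42.5% → Lender B
MetroCredit wins each loan-to-value group but Lender B wins overall — the comparison reverses. MetroCredit's loans skew toward LTV over 85%, which has a lower base rate.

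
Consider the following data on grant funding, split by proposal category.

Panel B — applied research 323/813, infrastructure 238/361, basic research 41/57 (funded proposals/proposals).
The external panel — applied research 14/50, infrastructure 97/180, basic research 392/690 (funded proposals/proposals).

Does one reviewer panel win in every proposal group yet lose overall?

Applied research: Panel B 323/813 = 39.7%, the external panel 14/50 = 28.0% → Panel B
Infrastructure: Panel B 238/361 = 65.9%, the external panel 97/180 = 53.9% → Panel B
Basic research: Panel B 41/57 = 71.9%, the external panel 392/690 = 56.8% → Panel B
Overall: Panel B 602/1231 = 48.9%, the external panel 503/920 = 54.7% → the external panel
Panel B wins each proposal group but the external panel wins overall — the comparison reverses. Panel B's proposals skew toward applied research, which has a lower base rate.

Yes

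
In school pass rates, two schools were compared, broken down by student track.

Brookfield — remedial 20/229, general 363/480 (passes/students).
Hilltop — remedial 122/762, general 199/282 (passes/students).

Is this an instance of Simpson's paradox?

Remedial: Brookfield 20/229 = 8.7%, Hilltop 122/762 = 16.0% → Hilltop
General: Brookfield 363/480 = 75.6%, Hilltop 199/282 = 70.6% → Brookfield
Overall: Brookfield 383/709 = 54.0%, Hilltop 321/1044 = 30.7% → Brookfield
Neither sweeps: Brookfield wins 1 of 2 groups, Hilltop wins 1. Brookfield wins overall but not every group — no Simpson reversal.

No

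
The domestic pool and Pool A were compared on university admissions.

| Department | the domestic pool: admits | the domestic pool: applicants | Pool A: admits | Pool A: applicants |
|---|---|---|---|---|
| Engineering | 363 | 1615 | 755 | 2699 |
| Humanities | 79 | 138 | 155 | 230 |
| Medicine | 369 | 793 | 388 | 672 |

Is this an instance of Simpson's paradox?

Engineering: the domestic pool 363/1615 = 22.5%, Pool A 755/2699 = 28.0% → Pool A
Humanities: the domestic pool 79/138 = 57.2%, Pool A 155/230 = 67.4% → Pool A
Medicine: the domestic pool 369/793 = 46.5%, Pool A 388/672 = 57.7% → Pool A
Overall: the domestic pool 811/2546 = 31.9%, Pool A 1298/3601 = 36.0% → Pool A
Pool A wins overall and in every department group — no reversal.

No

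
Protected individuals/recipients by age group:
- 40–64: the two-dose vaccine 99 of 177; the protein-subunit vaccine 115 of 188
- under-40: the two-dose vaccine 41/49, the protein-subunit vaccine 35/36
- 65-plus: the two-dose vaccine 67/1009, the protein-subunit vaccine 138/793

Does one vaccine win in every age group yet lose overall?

40–64: the two-dose vaccine 99/177 = 55.9%, the protein-subunit vaccine 115/188 = 61.2% → the protein-subunit vaccine
Under-40: the two-dose vaccine 41/49 = 83.7%, the protein-subunit vaccine 35/36 = 97.2% → the protein-subunit vaccine
65-plus: the two-dose vaccine 67/1009 = 6.6%, the protein-subunit vaccine 138/793 = 17.4% → the protein-subunit vaccine
Overall: the two-dose vaccine 207/1235 = 16.8%, the protein-subunit vaccine 288/1017 = 28.3% → the protein-subunit vaccine
The protein-subunit vaccine wins overall and in every age group — no reversal.

No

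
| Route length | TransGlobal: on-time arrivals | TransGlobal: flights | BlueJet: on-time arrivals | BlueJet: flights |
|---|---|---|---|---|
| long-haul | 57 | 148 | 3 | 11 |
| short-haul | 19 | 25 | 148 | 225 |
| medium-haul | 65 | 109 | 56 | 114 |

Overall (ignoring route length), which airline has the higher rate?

Long-haul: TransGlobal 57/148 = 38.5%, BlueJet 3/11 = 27.3% → TransGlobal
Short-haul: TransGlobal 19/25 = 76.0%, BlueJet 148/225 = 65.8% → TransGlobal
Medium-haul: TransGlobal 65/109 = 59.6%, BlueJet 56/114 = 49.1% → TransGlobal
Overall: TransGlobal 141/282 = 50.0%, BlueJet 207/350 = 59.1% → BlueJet
(TransGlobal wins every route group but BlueJet wins overall — TransGlobal's flights skew toward the low-rate long-haul group.)

BlueJet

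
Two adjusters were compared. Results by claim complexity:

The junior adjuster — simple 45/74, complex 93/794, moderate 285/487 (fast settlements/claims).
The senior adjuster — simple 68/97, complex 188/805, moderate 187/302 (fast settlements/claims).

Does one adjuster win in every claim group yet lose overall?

No

Simple: the junior adjuster 45/74 = 60.8%, the senior adjuster 68/97 = 70.1% → the senior adjuster
Complex: the junior adjuster 93/794 = 11.7%, the senior adjuster 188/805 = 23.4% → the senior adjuster
Moderate: the junior adjuster 285/487 = 58.5%, the senior adjuster 187/302 = 61.9% → the senior adjuster
Overall: the junior adjuster 423/1355 = 31.2%, the senior adjuster 443/1204 = 36.8% → the senior adjuster
The senior adjuster wins overall and in every claim group — no reversal.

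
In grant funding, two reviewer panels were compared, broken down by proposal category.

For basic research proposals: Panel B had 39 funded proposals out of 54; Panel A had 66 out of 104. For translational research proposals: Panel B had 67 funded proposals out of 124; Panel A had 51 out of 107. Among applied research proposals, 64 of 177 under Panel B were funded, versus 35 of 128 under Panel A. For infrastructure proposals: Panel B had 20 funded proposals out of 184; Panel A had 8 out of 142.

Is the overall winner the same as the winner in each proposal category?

Basic research: Panel B 39/54 = 72.2%, Panel A 66/104 = 63.5% → Panel B
Translational research: Panel B 67/124 = 54.0%, Panel A 51/107 = 47.7% → Panel B
Applied research: Panel B 64/177 = 36.2%, Panel A 35/128 = 27.3% → Panel B
Infrastructure: Panel B 20/184 = 10.9%, Panel A 8/142 = 5.6% → Panel B
Overall: Panel B 190/539 = 35.3%, Panel A 160/481 = 33.3% → Panel B
Panel B wins overall and in every proposal group — no reversal.

Yes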